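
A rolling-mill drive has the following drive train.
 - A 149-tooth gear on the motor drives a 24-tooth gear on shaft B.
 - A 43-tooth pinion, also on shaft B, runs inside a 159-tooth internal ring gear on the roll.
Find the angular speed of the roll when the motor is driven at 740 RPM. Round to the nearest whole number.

1242 RPM

Gear mesh: ratio = 24/149 = 0.16107, so shaft B turns at 740 / 0.16107 = 4594.2 RPM.
Internal gear: ratio = 159/43 = 3.6977, so the roll turns at 4594.2 / 3.6977 = 1242.4 RPM.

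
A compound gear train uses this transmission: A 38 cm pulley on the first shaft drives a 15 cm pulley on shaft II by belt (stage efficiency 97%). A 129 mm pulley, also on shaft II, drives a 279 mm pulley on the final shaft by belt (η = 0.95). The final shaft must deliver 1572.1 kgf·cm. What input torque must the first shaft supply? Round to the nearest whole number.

Overall ratio R = 0.39474 × 2.1628 = 0.85373; overall efficiency η = 0.97 × 0.95 = 0.9215.
Input torque = output torque / (R × η) = 1572.1 / (0.85373 × 0.9215) = 1998.3 kgf·cm.

1998 kgf·cm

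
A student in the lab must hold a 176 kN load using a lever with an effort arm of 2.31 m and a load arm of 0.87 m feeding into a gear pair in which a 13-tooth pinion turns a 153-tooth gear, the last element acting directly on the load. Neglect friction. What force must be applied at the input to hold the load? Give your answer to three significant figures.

Lever MA = effort arm / load arm = 2.31/0.87 = 2.6552.
Gear pair MA = 153/13 = 11.769.
Combined ideal MA = 2.6552 × 11.769 = 31.249.
Effort = load / MA = 176 / 31.249 = 5.6321 kN.

5.63 kN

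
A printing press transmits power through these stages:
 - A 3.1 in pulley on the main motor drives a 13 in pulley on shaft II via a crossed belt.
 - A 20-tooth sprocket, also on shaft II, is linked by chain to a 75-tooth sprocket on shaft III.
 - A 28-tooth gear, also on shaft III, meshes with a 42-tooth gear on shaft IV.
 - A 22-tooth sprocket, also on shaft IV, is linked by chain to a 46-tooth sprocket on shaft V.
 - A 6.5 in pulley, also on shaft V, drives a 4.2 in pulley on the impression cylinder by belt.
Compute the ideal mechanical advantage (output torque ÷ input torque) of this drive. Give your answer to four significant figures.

31.87

Each stage contributes driven/driver: belt 13/3.1 = 4.1935, chain 75/20 = 3.75, gear mesh 42/28 = 1.5, chain 46/22 = 2.0909, belt 4.2/6.5 = 0.64615.
Overall: 4.1935 × 3.75 × 1.5 × 2.0909 × 0.64615 = 31.87.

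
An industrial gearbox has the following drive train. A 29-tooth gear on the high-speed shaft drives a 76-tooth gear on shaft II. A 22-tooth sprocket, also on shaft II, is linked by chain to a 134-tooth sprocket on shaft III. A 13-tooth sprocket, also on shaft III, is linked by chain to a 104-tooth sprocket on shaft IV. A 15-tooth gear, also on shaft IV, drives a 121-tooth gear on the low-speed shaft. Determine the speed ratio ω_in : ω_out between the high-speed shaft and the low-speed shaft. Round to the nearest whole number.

Each stage contributes driven/driver: gear mesh 76/29 = 2.6207, chain 134/22 = 6.0909, chain 104/13 = 8, gear mesh 121/15 = 8.0667.
Overall: 2.6207 × 6.0909 × 8 × 8.0667 = 1030.1.

1030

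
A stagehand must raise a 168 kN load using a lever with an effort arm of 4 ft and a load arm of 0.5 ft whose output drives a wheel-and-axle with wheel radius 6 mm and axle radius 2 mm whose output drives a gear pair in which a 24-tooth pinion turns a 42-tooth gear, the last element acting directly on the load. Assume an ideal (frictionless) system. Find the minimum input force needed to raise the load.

4 kN

Lever MA = effort arm / load arm = 4/0.5 = 8.
Wheel-and-axle MA = R/r = 6/2 = 3.
Gear pair MA = 42/24 = 1.75.
Combined ideal MA = 8 × 3 × 1.75 = 42.
Effort = load / MA = 168 / 42 = 4 kN.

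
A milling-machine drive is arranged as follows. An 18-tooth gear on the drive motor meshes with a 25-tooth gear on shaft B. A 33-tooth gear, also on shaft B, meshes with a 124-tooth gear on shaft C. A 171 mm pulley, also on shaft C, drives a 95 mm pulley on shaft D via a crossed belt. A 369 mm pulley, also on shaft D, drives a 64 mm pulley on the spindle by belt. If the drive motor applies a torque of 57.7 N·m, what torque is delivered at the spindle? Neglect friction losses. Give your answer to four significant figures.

Gear mesh: ratio = 25/18 = 1.3889; torque at shaft B = 57.7 × 1.3889 = 80.139 N·m.
Gear mesh: ratio = 124/33 = 3.7576; torque at shaft C = 80.139 × 3.7576 = 301.13 N·m.
Belt: ratio = 95/171 = 0.55556; torque at shaft D = 301.13 × 0.55556 = 167.29 N·m.
Belt: ratio = 64/369 = 0.17344; torque at the spindle = 167.29 × 0.17344 = 29.016 N·m.

29.02 N·m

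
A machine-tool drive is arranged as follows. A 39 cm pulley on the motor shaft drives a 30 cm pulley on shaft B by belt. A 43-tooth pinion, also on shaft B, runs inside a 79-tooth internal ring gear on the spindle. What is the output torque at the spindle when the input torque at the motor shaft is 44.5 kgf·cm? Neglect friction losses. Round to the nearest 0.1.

62.9 kgf·cm

belt 30/39 = 0.76923 → τ = 44.5·0.76923 = 34.231 kgf·cm
internal gear 79/43 = 1.8372 → τ = 34.231·1.8372 = 62.889 kgf·cm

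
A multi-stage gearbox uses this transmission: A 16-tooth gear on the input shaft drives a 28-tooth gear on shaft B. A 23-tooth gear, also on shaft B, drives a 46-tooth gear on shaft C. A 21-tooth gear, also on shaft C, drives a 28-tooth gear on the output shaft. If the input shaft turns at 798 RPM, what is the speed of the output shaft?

171 RPM

the input shaft → shaft B (gear mesh, 28/16): 798 ÷ 1.75 = 456 RPM
shaft B → shaft C (gear mesh, 46/23): 456 ÷ 2 = 228 RPM
shaft C → the output shaft (gear mesh, 28/21): 228 ÷ 1.3333 = 171 RPM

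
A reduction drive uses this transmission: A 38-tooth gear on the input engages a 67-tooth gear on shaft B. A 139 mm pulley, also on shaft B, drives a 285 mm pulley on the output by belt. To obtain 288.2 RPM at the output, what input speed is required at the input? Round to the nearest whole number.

Overall ratio R = 1.7632 × 2.0504 = 3.6151.
Required input speed = output speed × R = 288.2 × 3.6151 = 1041.9 RPM.

1042 RPM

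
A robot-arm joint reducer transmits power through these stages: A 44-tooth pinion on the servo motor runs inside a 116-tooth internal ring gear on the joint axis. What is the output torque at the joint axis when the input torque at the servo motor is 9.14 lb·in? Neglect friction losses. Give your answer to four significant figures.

Internal gear: ratio = 116/44 = 2.6364; torque at the joint axis = 9.14 × 2.6364 = 24.096 lb·in.

24.10 lb·in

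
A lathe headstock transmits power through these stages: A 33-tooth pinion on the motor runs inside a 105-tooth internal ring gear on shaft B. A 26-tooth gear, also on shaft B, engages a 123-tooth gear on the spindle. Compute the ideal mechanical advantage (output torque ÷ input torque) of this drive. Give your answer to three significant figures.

Each stage contributes driven/driver: internal gear 105/33 = 3.1818, gear mesh 123/26 = 4.7308.
Overall: 3.1818 × 4.7308 = 15.052.

15.1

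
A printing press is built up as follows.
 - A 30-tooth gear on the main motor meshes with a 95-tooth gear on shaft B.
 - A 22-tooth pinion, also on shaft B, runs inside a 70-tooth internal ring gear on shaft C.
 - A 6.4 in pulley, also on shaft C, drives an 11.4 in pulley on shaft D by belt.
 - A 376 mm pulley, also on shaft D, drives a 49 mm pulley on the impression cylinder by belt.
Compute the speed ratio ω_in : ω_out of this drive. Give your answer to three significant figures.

2.34

Each stage contributes driven/driver: gear mesh 95/30 = 3.1667, internal gear 70/22 = 3.1818, belt 11.4/6.4 = 1.7812, belt 49/376 = 0.13032.
Overall: 3.1667 × 3.1818 × 1.7812 × 0.13032 = 2.3389.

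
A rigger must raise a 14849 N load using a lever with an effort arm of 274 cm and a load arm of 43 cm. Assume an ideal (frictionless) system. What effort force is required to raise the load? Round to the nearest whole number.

Lever MA = effort arm / load arm = 274/43 = 6.3721.
Effort = load / MA = 14849 / 6.3721 = 2330.3 N.

2330 N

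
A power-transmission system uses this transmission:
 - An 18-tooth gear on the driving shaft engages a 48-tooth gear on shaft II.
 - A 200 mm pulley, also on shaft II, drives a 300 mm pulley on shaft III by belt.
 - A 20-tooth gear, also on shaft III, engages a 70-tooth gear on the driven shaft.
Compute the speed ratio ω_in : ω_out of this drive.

Each stage contributes driven/driver: gear mesh 48/18 = 2.6667, belt 300/200 = 1.5, gear mesh 70/20 = 3.5.
Overall: 2.6667 × 1.5 × 3.5 = 14.

14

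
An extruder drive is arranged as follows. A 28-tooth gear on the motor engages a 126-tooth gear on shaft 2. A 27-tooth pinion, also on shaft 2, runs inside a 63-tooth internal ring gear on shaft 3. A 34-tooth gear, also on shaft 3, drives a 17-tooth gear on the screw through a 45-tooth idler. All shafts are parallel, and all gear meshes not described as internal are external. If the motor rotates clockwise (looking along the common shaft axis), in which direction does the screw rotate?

counterclockwise

the motor → shaft 2: external mesh, 1 reversal → CCW.
shaft 2 → shaft 3: internal mesh, same direction → CCW.
shaft 3 → the screw: driver → idler → driven is 2 external meshes, 2 reversals → CCW.
3 reversals in total — an odd number — so the screw turns opposite to the motor.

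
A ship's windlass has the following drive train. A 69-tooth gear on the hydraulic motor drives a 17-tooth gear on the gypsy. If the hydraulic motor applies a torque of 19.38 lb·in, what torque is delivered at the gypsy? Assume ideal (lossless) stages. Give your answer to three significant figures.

4.77 lb·in

gear mesh 17/69 = 0.24638 → τ = 19.38·0.24638 = 4.7748 lb·in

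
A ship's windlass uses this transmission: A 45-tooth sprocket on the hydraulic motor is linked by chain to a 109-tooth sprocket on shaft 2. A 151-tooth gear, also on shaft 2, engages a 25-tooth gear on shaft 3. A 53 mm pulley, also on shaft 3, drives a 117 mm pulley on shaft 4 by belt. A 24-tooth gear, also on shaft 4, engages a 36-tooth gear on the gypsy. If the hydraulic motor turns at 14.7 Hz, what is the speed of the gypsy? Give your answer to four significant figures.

11.07 Hz

Chain: ratio = 109/45 = 2.4222, so shaft 2 turns at 14.7 / 2.4222 = 6.0688 Hz.
Gear mesh: ratio = 25/151 = 0.16556, so shaft 3 turns at 6.0688 / 0.16556 = 36.656 Hz.
Belt: ratio = 117/53 = 2.2075, so shaft 4 turns at 36.656 / 2.2075 = 16.605 Hz.
Gear mesh: ratio = 36/24 = 1.5, so the gypsy turns at 16.605 / 1.5 = 11.07 Hz.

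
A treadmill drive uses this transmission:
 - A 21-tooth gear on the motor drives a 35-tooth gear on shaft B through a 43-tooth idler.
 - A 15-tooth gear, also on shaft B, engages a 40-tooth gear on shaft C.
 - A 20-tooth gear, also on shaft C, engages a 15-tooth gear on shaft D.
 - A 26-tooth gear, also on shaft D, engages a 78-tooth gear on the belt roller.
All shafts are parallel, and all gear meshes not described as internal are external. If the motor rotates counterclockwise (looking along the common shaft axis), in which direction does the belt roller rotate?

the motor → shaft B: driver → idler → driven is 2 external meshes, 2 reversals → CCW.
shaft B → shaft C: external mesh, 1 reversal → CW.
shaft C → shaft D: external mesh, 1 reversal → CCW.
shaft D → the belt roller: external mesh, 1 reversal → CW.
5 reversals in total — an odd number — so the belt roller turns opposite to the motor.

clockwise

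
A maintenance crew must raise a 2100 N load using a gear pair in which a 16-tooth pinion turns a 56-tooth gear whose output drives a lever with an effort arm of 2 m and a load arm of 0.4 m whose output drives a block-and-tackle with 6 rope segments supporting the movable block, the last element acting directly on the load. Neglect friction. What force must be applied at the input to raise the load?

20 N

Gear pair MA = 56/16 = 3.5.
Lever MA = effort arm / load arm = 2/0.4 = 5.
Block-and-tackle MA = number of supporting rope parts = 6.
Combined ideal MA = 3.5 × 5 × 6 = 105.
Effort = load / MA = 2100 / 105 = 20 N.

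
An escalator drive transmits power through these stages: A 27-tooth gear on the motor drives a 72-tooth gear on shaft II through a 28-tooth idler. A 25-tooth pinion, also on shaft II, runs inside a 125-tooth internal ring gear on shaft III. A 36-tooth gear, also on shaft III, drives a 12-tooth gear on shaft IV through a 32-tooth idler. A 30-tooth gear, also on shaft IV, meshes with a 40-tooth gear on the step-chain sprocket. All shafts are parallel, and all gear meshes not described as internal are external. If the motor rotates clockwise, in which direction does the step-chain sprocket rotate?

the motor → shaft II: driver → idler → driven is 2 external meshes, 2 reversals → CW.
shaft II → shaft III: internal mesh, same direction → CW.
shaft III → shaft IV: driver → idler → driven is 2 external meshes, 2 reversals → CW.
shaft IV → the step-chain sprocket: external mesh, 1 reversal → CCW.
5 reversals in total — an odd number — so the step-chain sprocket turns opposite to the motor.

counterclockwise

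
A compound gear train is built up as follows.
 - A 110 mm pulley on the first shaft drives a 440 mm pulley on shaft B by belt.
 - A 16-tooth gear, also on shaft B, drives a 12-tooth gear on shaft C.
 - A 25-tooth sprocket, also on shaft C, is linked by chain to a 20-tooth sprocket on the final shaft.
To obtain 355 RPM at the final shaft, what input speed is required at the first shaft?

Overall ratio R = 4 × 0.75 × 0.8 = 2.4.
Required input speed = output speed × R = 355 × 2.4 = 852 RPM.

852 RPM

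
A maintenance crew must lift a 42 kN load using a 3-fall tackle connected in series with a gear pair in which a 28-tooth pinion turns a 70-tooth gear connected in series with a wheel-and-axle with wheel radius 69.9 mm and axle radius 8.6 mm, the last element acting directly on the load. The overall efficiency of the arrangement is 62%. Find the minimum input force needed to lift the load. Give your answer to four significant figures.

1.111 kN

Block-and-tackle MA = number of supporting rope parts = 3.
Gear pair MA = 70/28 = 2.5.
Wheel-and-axle MA = R/r = 69.9/8.6 = 8.1279.
Combined ideal MA = 3 × 2.5 × 8.1279 = 60.959.
Actual MA = 60.959 × 0.62 = 37.795.
Effort = load / actual MA = 42 / 37.795 = 1.1113 kN.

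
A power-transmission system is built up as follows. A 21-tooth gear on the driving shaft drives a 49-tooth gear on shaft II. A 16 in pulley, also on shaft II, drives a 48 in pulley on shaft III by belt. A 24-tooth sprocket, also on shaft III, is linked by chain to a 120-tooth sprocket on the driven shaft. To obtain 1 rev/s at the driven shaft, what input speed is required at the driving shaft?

Overall ratio R = 2.3333 × 3 × 5 = 35.
Required input speed = output speed × R = 1 × 35 = 35 rev/s.

35 rev/s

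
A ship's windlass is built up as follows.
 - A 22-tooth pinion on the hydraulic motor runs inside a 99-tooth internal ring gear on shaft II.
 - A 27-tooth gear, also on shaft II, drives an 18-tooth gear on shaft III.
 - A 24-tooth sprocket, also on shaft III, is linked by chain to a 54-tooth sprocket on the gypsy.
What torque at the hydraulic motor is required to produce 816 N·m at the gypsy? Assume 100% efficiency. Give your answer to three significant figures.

Overall ratio R = 4.5 × 0.66667 × 2.25 = 6.75.
Input torque = output torque / R = 816 / 6.75 = 120.89 N·m.

121 N·m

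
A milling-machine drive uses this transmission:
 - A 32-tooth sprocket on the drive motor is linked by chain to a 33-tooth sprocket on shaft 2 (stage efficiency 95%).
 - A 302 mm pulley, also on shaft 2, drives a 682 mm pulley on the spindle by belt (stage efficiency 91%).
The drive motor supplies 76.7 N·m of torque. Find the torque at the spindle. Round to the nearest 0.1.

154.4 N·m

Chain: ratio = 33/32 = 1.0312; torque at shaft 2 = 76.7 × 1.0312 × 0.95 = 75.142 N·m.
Belt: ratio = 682/302 = 2.2583; torque at the spindle = 75.142 × 2.2583 × 0.91 = 154.42 N·m.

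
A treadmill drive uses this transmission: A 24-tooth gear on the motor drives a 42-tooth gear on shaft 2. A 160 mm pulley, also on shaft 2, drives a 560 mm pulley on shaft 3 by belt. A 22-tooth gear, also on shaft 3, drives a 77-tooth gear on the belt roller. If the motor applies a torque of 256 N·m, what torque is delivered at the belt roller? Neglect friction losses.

5488 N·m

After the gear mesh (42/24): 256 × 1.75 = 448 N·m
After the belt (560/160): 448 × 3.5 = 1568 N·m
After the gear mesh (77/22): 1568 × 3.5 = 5488 N·m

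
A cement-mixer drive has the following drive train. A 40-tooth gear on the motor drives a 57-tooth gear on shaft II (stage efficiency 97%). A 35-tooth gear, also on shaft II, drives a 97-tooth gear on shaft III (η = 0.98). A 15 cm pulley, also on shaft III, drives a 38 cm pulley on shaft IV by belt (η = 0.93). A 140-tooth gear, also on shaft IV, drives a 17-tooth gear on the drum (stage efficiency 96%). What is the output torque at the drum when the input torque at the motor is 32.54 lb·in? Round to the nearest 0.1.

After the gear mesh (57/40): 32.54 × 1.425 × 0.97 = 44.978 lb·in
After the gear mesh (97/35): 44.978 × 2.7714 × 0.98 = 122.16 lb·in
After the belt (38/15): 122.16 × 2.5333 × 0.93 = 287.81 lb·in
After the gear mesh (17/140): 287.81 × 0.12143 × 0.96 = 33.551 lb·in

33.6 lb·in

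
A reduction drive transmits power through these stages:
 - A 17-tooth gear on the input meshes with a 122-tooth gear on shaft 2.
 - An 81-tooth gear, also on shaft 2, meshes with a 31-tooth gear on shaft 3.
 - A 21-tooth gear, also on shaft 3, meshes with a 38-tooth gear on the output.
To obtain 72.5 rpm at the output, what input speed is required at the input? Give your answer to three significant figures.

360 rpm

Overall ratio R = 7.1765 × 0.38272 × 1.8095 = 4.9699.
Required input speed = output speed × R = 72.5 × 4.9699 = 360.32 rpm.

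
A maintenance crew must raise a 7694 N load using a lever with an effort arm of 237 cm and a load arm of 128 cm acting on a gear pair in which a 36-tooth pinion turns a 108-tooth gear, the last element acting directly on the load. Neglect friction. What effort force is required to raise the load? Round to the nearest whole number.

Lever MA = effort arm / load arm = 237/128 = 1.8516.
Gear pair MA = 108/36 = 3.
Combined ideal MA = 1.8516 × 3 = 5.5547.
Effort = load / MA = 7694 / 5.5547 = 1385.1 N.

1385 N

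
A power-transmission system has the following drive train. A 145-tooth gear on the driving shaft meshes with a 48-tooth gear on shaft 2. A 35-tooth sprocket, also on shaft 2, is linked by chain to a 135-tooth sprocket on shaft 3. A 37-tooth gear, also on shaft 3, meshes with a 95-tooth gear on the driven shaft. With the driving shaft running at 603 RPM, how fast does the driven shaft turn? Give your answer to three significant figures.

184 RPM

Gear mesh: ratio = 48/145 = 0.33103, so shaft 2 turns at 603 / 0.33103 = 1821.6 RPM.
Chain: ratio = 135/35 = 3.8571, so shaft 3 turns at 1821.6 / 3.8571 = 472.26 RPM.
Gear mesh: ratio = 95/37 = 2.5676, so the driven shaft turns at 472.26 / 2.5676 = 183.93 RPM.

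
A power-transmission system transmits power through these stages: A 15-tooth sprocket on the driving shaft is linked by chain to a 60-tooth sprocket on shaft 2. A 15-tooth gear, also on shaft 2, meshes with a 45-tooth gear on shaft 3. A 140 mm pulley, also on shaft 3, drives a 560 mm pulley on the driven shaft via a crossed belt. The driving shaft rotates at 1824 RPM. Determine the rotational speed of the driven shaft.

chain 60/15 = 4 → 1824/4 = 456 RPM
gear mesh 45/15 = 3 → 456/3 = 152 RPM
belt 560/140 = 4 → 152/4 = 38 RPM

38 RPM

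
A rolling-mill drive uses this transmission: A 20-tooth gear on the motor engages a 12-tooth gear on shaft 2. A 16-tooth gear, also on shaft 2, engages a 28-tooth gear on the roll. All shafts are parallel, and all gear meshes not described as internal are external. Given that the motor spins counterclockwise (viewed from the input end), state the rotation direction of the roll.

counterclockwise

the motor → shaft 2: external mesh, 1 reversal → CW.
shaft 2 → the roll: external mesh, 1 reversal → CCW.
2 reversals in total — an even number — so the roll turns the same way as the motor.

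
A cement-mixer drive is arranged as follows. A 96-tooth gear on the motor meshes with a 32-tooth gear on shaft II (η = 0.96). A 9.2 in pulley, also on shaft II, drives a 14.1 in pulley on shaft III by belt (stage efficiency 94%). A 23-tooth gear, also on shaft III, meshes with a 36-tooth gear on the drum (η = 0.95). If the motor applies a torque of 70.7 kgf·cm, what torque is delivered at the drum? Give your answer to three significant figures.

48.5 kgf·cm

gear mesh 32/96 = 0.33333 → τ = 70.7·0.33333·0.96 = 22.624 kgf·cm
belt 14.1/9.2 = 1.5326 → τ = 22.624·1.5326·0.94 = 32.593 kgf·cm
gear mesh 36/23 = 1.5652 → τ = 32.593·1.5652·0.95 = 48.465 kgf·cm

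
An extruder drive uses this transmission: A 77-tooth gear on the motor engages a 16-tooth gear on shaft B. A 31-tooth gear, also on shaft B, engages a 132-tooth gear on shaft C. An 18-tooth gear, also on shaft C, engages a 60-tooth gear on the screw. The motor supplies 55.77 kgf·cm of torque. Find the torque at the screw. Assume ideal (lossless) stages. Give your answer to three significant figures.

164 kgf·cm

After the gear mesh (16/77): 55.77 × 0.20779 = 11.589 kgf·cm
After the gear mesh (132/31): 11.589 × 4.2581 = 49.345 kgf·cm
After the gear mesh (60/18): 49.345 × 3.3333 = 164.48 kgf·cm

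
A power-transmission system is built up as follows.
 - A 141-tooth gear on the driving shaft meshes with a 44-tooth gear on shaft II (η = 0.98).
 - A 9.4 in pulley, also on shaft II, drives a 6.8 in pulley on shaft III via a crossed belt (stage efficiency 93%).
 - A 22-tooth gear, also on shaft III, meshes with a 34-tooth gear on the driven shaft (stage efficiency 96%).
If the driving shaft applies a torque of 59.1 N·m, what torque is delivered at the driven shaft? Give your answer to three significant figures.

After the gear mesh (44/141): 59.1 × 0.31206 × 0.98 = 18.074 N·m
After the belt (6.8/9.4): 18.074 × 0.7234 × 0.93 = 12.159 N·m
After the gear mesh (34/22): 12.159 × 1.5455 × 0.96 = 18.04 N·m

18.0 N·m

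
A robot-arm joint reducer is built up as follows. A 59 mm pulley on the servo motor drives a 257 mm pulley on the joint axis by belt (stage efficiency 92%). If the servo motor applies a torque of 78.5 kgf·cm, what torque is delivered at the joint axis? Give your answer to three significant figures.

315 kgf·cm

belt 257/59 = 4.3559 → τ = 78.5·4.3559·0.92 = 314.59 kgf·cm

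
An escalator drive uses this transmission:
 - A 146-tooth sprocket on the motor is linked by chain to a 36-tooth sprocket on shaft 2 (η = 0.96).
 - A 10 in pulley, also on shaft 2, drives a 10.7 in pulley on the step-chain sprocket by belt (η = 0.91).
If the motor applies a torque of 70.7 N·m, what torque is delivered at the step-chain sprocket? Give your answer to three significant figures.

16.3 N·m

Chain: ratio = 36/146 = 0.24658; torque at shaft 2 = 70.7 × 0.24658 × 0.96 = 16.736 N·m.
Belt: ratio = 10.7/10 = 1.07; torque at the step-chain sprocket = 16.736 × 1.07 × 0.91 = 16.295 N·m.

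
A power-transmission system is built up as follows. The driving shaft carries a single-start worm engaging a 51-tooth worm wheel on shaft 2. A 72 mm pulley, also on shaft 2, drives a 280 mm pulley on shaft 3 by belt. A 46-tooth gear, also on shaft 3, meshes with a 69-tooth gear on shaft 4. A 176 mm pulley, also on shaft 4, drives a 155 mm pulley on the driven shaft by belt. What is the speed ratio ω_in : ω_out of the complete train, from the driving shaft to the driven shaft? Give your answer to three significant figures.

Each stage contributes driven/driver: worm 51/1 = 51, belt 280/72 = 3.8889, gear mesh 69/46 = 1.5, belt 155/176 = 0.88068.
Overall: 51 × 3.8889 × 1.5 × 0.88068 = 262.

262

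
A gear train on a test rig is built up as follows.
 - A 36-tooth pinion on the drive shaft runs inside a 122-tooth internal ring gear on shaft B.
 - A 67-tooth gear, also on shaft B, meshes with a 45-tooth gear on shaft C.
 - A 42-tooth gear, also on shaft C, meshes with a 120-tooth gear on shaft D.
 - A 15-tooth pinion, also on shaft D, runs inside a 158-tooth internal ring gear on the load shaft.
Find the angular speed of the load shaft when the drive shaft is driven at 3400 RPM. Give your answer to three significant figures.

49.6 RPM

the drive shaft → shaft B (internal gear, 122/36): 3400 ÷ 3.3889 = 1003.3 RPM
shaft B → shaft C (gear mesh, 45/67): 1003.3 ÷ 0.67164 = 1493.8 RPM
shaft C → shaft D (gear mesh, 120/42): 1493.8 ÷ 2.8571 = 522.82 RPM
shaft D → the load shaft (internal gear, 158/15): 522.82 ÷ 10.533 = 49.635 RPM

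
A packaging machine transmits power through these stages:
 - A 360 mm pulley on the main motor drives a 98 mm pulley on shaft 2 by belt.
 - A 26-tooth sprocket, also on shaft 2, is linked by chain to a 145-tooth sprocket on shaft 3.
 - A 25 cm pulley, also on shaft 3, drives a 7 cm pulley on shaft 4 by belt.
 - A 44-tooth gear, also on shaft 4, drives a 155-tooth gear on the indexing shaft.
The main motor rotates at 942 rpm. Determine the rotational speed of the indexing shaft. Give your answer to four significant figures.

629.1 rpm

the main motor → shaft 2 (belt, 98/360): 942 ÷ 0.27222 = 3460.4 rpm
shaft 2 → shaft 3 (chain, 145/26): 3460.4 ÷ 5.5769 = 620.49 rpm
shaft 3 → shaft 4 (belt, 7/25): 620.49 ÷ 0.28 = 2216 rpm
shaft 4 → the indexing shaft (gear mesh, 155/44): 2216 ÷ 3.5227 = 629.07 rpm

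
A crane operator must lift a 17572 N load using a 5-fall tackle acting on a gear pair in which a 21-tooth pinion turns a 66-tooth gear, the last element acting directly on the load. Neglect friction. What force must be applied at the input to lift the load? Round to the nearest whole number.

1118 N

Block-and-tackle MA = number of supporting rope parts = 5.
Gear pair MA = 66/21 = 3.1429.
Combined ideal MA = 5 × 3.1429 = 15.714.
Effort = load / MA = 17572 / 15.714 = 1118.2 N.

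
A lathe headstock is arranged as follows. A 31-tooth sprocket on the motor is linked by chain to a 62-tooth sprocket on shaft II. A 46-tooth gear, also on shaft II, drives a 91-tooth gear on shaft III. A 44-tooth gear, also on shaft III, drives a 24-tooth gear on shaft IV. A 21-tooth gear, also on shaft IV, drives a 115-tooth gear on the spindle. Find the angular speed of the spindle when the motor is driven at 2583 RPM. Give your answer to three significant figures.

219 RPM

chain 62/31 = 2 → 2583/2 = 1291.5 RPM
gear mesh 91/46 = 1.9783 → 1291.5/1.9783 = 652.85 RPM
gear mesh 24/44 = 0.54545 → 652.85/0.54545 = 1196.9 RPM
gear mesh 115/21 = 5.4762 → 1196.9/5.4762 = 218.56 RPM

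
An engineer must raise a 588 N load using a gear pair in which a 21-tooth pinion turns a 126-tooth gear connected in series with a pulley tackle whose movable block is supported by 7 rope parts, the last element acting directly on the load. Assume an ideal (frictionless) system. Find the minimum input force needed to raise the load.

Gear pair MA = 126/21 = 6.
Block-and-tackle MA = number of supporting rope parts = 7.
Combined ideal MA = 6 × 7 = 42.
Effort = load / MA = 588 / 42 = 14 N.

14 N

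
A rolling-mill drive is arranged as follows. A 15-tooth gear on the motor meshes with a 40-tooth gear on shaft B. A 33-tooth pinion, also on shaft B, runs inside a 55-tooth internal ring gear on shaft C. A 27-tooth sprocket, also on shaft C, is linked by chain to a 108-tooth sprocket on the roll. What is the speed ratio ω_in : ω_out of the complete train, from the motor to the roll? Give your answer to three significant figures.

Each stage contributes driven/driver: gear mesh 40/15 = 2.6667, internal gear 55/33 = 1.6667, chain 108/27 = 4.
Overall: 2.6667 × 1.6667 × 4 = 17.778.

17.8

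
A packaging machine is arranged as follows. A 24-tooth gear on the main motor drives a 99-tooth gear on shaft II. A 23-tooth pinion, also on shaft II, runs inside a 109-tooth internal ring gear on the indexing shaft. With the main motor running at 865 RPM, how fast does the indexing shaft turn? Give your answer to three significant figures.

gear mesh 99/24 = 4.125 → 865/4.125 = 209.7 RPM
internal gear 109/23 = 4.7391 → 209.7/4.7391 = 44.248 RPM

44.2 RPM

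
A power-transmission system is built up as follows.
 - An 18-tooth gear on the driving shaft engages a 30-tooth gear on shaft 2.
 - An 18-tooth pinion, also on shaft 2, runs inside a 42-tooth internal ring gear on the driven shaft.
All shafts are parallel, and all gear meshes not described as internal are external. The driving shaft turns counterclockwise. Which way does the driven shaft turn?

the driving shaft → shaft 2: external mesh, 1 reversal → CW.
shaft 2 → the driven shaft: internal mesh, same direction → CW.
1 reversal in total — an odd number — so the driven shaft turns opposite to the driving shaft.

clockwise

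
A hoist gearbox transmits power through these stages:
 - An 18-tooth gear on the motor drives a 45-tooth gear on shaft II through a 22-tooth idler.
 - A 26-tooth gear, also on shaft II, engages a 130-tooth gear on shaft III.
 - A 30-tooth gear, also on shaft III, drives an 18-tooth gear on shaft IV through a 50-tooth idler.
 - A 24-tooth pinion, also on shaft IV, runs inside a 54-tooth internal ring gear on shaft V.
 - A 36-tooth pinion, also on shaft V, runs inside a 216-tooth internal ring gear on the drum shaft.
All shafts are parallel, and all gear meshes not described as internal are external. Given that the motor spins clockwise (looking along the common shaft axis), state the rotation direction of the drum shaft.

anticlockwise

the motor → shaft II: driver → idler → driven is 2 external meshes, 2 reversals → CW.
shaft II → shaft III: external mesh, 1 reversal → CCW.
shaft III → shaft IV: driver → idler → driven is 2 external meshes, 2 reversals → CCW.
shaft IV → shaft V: internal mesh, same direction → CCW.
shaft V → the drum shaft: internal mesh, same direction → CCW.
5 reversals in total — an odd number — so the drum shaft turns opposite to the motor.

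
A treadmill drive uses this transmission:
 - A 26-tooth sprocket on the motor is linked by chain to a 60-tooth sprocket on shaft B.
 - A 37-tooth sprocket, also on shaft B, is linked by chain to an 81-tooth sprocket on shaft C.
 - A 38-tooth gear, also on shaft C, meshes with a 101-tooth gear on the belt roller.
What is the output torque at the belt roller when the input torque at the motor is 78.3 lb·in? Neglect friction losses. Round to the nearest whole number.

1051 lb·in

chain 60/26 = 2.3077 → τ = 78.3·2.3077 = 180.69 lb·in
chain 81/37 = 2.1892 → τ = 180.69·2.1892 = 395.57 lb·in
gear mesh 101/38 = 2.6579 → τ = 395.57·2.6579 = 1051.4 lb·in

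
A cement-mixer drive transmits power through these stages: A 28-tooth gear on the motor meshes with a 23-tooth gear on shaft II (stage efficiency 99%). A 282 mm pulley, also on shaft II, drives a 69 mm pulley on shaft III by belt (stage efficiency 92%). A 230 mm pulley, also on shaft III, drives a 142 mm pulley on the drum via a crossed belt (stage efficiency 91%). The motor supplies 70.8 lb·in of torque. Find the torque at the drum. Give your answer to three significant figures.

7.28 lb·in

gear mesh 23/28 = 0.82143 → τ = 70.8·0.82143·0.99 = 57.576 lb·in
belt 69/282 = 0.24468 → τ = 57.576·0.24468·0.92 = 12.961 lb·in
belt 142/230 = 0.61739 → τ = 12.961·0.61739·0.91 = 7.2816 lb·in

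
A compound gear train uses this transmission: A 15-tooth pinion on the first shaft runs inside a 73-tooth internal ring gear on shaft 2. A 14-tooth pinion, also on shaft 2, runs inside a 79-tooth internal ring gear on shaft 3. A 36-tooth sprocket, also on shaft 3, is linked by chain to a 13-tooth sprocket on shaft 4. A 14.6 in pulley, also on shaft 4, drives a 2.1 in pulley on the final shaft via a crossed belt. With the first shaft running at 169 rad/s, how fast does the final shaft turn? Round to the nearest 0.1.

the first shaft → shaft 2 (internal gear, 73/15): 169 ÷ 4.8667 = 34.726 rad/s
shaft 2 → shaft 3 (internal gear, 79/14): 34.726 ÷ 5.6429 = 6.154 rad/s
shaft 3 → shaft 4 (chain, 13/36): 6.154 ÷ 0.36111 = 17.042 rad/s
shaft 4 → the final shaft (belt, 2.1/14.6): 17.042 ÷ 0.14384 = 118.48 rad/s

118.5 rad/s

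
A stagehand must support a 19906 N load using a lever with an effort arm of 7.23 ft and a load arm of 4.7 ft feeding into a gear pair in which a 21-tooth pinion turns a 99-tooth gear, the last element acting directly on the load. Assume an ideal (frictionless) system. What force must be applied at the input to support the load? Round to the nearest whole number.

Lever MA = effort arm / load arm = 7.23/4.7 = 1.5383.
Gear pair MA = 99/21 = 4.7143.
Combined ideal MA = 1.5383 × 4.7143 = 7.252.
Effort = load / MA = 19906 / 7.252 = 2744.9 N.

2745 N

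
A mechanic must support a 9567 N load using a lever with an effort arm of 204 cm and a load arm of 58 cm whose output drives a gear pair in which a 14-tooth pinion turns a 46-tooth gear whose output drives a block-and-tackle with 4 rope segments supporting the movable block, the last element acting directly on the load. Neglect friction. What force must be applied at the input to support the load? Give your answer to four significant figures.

207.0 N

Lever MA = effort arm / load arm = 204/58 = 3.5172.
Gear pair MA = 46/14 = 3.2857.
Block-and-tackle MA = number of supporting rope parts = 4.
Combined ideal MA = 3.5172 × 3.2857 × 4 = 46.227.
Effort = load / MA = 9567 / 46.227 = 206.96 N.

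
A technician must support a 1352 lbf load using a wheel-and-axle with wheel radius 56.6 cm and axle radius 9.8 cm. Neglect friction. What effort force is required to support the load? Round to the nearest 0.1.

234.1 lbf

Wheel-and-axle MA = R/r = 56.6/9.8 = 5.7755.
Effort = load / MA = 1352 / 5.7755 = 234.09 lbf.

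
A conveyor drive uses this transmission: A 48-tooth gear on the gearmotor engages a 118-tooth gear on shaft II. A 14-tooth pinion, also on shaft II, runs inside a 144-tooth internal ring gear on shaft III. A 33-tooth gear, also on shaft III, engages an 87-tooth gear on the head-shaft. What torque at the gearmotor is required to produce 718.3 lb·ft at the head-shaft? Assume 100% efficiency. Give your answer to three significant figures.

Overall ratio R = 2.4583 × 10.286 × 2.6364 = 66.662.
Input torque = output torque / R = 718.3 / 66.662 = 10.775 lb·ft.

10.8 lb·ft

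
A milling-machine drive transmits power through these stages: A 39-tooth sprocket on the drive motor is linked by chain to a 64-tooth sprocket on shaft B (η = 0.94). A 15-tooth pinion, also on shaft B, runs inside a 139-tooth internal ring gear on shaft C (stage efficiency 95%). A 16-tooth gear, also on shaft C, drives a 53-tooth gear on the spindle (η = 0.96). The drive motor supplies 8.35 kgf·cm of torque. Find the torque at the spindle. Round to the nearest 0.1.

360.6 kgf·cm

After the chain (64/39): 8.35 × 1.641 × 0.94 = 12.88 kgf·cm
After the internal gear (139/15): 12.88 × 9.2667 × 0.95 = 113.39 kgf·cm
After the gear mesh (53/16): 113.39 × 3.3125 × 0.96 = 360.58 kgf·cm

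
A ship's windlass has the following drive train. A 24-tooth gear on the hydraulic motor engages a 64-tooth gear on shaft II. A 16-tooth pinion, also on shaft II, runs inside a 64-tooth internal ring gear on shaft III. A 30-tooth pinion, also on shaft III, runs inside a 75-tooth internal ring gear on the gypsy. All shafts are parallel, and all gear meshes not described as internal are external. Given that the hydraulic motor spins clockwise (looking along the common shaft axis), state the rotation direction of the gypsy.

the hydraulic motor → shaft II: external mesh, 1 reversal → CCW.
shaft II → shaft III: internal mesh, same direction → CCW.
shaft III → the gypsy: internal mesh, same direction → CCW.
1 reversal in total — an odd number — so the gypsy turns opposite to the hydraulic motor.

counterclockwise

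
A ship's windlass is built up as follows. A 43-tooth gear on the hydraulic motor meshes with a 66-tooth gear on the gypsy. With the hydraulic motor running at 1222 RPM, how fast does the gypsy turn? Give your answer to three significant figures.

796 RPM

the hydraulic motor → the gypsy (gear mesh, 66/43): 1222 ÷ 1.5349 = 796.15 RPM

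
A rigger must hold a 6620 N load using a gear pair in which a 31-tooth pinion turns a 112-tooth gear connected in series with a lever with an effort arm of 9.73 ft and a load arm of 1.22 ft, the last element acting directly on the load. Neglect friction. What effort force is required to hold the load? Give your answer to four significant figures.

229.7 N

Gear pair MA = 112/31 = 3.6129.
Lever MA = effort arm / load arm = 9.73/1.22 = 7.9754.
Combined ideal MA = 3.6129 × 7.9754 = 28.814.
Effort = load / MA = 6620 / 28.814 = 229.75 N.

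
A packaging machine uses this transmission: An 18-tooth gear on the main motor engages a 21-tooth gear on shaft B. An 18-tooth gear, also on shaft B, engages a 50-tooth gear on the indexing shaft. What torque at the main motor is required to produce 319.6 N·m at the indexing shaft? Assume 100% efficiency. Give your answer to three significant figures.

Overall ratio R = 1.1667 × 2.7778 = 3.2407.
Input torque = output torque / R = 319.6 / 3.2407 = 98.619 N·m.

98.6 N·m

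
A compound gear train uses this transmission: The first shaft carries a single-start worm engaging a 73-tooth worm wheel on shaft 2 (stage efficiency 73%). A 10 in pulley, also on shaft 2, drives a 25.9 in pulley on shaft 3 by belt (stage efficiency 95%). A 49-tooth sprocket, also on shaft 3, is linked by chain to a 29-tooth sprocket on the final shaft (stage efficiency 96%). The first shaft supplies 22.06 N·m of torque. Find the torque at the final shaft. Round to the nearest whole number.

1643 N·m

After the worm (73/1): 22.06 × 73 × 0.73 = 1175.6 N·m
After the belt (25.9/10): 1175.6 × 2.59 × 0.95 = 2892.5 N·m
After the chain (29/49): 2892.5 × 0.59184 × 0.96 = 1643.4 N·m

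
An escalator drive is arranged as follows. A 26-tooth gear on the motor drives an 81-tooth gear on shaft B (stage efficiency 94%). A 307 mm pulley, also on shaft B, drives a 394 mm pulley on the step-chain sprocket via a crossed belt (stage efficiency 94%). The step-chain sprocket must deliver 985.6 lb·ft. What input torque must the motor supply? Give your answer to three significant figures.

Overall ratio R = 3.1154 × 1.2834 = 3.9982; overall efficiency η = 0.94 × 0.94 = 0.8836.
Input torque = output torque / (R × η) = 985.6 / (3.9982 × 0.8836) = 278.98 lb·ft.

279 lb·ft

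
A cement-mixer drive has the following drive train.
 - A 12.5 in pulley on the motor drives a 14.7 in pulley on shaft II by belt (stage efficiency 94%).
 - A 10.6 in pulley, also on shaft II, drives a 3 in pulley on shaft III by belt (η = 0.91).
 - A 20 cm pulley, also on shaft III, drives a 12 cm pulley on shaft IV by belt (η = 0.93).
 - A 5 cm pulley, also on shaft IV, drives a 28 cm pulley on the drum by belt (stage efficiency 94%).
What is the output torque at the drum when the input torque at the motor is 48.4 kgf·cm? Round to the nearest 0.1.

40.5 kgf·cm

belt 14.7/12.5 = 1.176 → τ = 48.4·1.176·0.94 = 53.503 kgf·cm
belt 3/10.6 = 0.28302 → τ = 53.503·0.28302·0.91 = 13.78 kgf·cm
belt 12/20 = 0.6 → τ = 13.78·0.6·0.93 = 7.689 kgf·cm
belt 28/5 = 5.6 → τ = 7.689·5.6·0.94 = 40.475 kgf·cm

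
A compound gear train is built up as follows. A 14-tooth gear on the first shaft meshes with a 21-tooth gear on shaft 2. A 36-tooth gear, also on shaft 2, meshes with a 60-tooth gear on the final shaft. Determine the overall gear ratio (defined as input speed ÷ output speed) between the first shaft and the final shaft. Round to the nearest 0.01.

2.50

Each stage contributes driven/driver: gear mesh 21/14 = 1.5, gear mesh 60/36 = 1.6667.
Overall: 1.5 × 1.6667 = 2.5.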